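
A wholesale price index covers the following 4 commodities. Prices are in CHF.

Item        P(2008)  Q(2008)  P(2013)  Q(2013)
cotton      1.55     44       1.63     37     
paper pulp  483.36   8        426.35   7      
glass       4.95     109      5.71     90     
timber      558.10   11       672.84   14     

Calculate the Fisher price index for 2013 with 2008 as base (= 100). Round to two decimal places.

109.66

Laspeyres component (base-period weights):
ΣP(2013)Q(2008) = 1.63×44 + 426.35×8 + 5.71×109 + 672.84×11 = 71.72 + 3410.8 + 622.39 + 7401.24 = 11506.15
ΣP(2008)Q(2008) = 1.55×44 + 483.36×8 + 4.95×109 + 558.10×11 = 68.2 + 3866.88 + 539.55 + 6139.1 = 10613.73
L = 11506.15 / 10613.73 × 100 = 108.4082
Paasche component (current-period weights):
ΣP(2013)Q(2013) = 1.63×37 + 426.35×7 + 5.71×90 + 672.84×14 = 60.31 + 2984.45 + 513.9 + 9419.76 = 12978.42
ΣP(2008)Q(2013) = 1.55×37 + 483.36×7 + 4.95×90 + 558.10×14 = 57.35 + 3383.52 + 445.5 + 7813.4 = 11699.77
P = 12978.42 / 11699.77 × 100 = 110.9288
Fisher = √(L × P) = √(108.4082 × 110.9288) = 109.6613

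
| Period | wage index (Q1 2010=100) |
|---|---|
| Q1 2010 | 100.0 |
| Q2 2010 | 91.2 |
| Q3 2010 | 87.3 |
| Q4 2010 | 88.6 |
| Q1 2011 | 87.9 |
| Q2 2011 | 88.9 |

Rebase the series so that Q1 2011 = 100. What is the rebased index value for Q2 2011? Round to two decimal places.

101.14

Rebased(Q2 2011) = 88.9 / 87.9 × 100 = 101.1377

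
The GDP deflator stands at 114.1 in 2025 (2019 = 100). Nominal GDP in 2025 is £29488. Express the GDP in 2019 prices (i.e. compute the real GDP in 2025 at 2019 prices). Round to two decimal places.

Real = Nominal ÷ (Index/100) = 29488 ÷ (114.1/100)
     = 29488 ÷ 1.141 = 25843.9965

25844.00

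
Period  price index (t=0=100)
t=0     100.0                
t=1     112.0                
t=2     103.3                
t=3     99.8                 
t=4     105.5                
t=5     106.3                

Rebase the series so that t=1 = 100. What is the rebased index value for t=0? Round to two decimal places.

89.29

Rebased(t=0) = 100.0 / 112.0 × 100 = 89.2857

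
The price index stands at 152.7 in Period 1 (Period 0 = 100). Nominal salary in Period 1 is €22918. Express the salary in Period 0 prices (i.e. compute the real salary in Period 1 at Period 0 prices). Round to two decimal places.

Real = Nominal ÷ (Index/100) = 22918 ÷ (152.7/100)
     = 22918 ÷ 1.527 = 15008.5134

15008.51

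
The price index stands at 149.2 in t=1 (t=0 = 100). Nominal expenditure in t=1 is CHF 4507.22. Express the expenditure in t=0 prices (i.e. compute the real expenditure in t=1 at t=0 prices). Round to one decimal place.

Real = Nominal ÷ (Index/100) = 4507.22 ÷ (149.2/100)
     = 4507.22 ÷ 1.492 = 3020.9249

3020.9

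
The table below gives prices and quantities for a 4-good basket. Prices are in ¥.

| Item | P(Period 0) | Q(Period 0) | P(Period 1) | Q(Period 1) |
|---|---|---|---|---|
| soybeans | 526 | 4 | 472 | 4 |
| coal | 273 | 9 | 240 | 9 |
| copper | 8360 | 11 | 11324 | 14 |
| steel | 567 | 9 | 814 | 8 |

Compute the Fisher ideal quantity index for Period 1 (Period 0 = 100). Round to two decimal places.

124.26

Laspeyres component (base-period weights):
ΣP(Period 0)Q(Period 1) = 526×4 + 273×9 + 8360×14 + 567×8 = 2104 + 2457 + 117040 + 4536 = 126137
ΣP(Period 0)Q(Period 0) = 526×4 + 273×9 + 8360×11 + 567×9 = 2104 + 2457 + 91960 + 5103 = 101624
L = 126137 / 101624 × 100 = 124.1213
Paasche component (current-period weights):
ΣP(Period 1)Q(Period 1) = 472×4 + 240×9 + 11324×14 + 814×8 = 1888 + 2160 + 158536 + 6512 = 169096
ΣP(Period 1)Q(Period 0) = 472×4 + 240×9 + 11324×11 + 814×9 = 1888 + 2160 + 124564 + 7326 = 135938
P = 169096 / 135938 × 100 = 124.3920
Fisher = √(L × P) = √(124.1213 × 124.3920) = 124.2566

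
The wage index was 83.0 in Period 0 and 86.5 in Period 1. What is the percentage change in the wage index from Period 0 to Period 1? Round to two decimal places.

4.22%

Change = (86.5 − 83.0) / 83.0 × 100
       = 3.5 / 83.0 × 100 = 4.2169%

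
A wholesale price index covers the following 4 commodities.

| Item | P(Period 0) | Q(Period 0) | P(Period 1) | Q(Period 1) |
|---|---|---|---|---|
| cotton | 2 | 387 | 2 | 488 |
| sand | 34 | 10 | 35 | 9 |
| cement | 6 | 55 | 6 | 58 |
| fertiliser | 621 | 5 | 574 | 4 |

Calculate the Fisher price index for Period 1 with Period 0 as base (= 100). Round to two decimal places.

Laspeyres component (base-period weights):
ΣP(Period 1)Q(Period 0) = 2×387 + 35×10 + 6×55 + 574×5 = 774 + 350 + 330 + 2870 = 4324
ΣP(Period 0)Q(Period 0) = 2×387 + 34×10 + 6×55 + 621×5 = 774 + 340 + 330 + 3105 = 4549
L = 4324 / 4549 × 100 = 95.0539
Paasche component (current-period weights):
ΣP(Period 1)Q(Period 1) = 2×488 + 35×9 + 6×58 + 574×4 = 976 + 315 + 348 + 2296 = 3935
ΣP(Period 0)Q(Period 1) = 2×488 + 34×9 + 6×58 + 621×4 = 976 + 306 + 348 + 2484 = 4114
P = 3935 / 4114 × 100 = 95.6490
Fisher = √(L × P) = √(95.0539 × 95.6490) = 95.3510

95.35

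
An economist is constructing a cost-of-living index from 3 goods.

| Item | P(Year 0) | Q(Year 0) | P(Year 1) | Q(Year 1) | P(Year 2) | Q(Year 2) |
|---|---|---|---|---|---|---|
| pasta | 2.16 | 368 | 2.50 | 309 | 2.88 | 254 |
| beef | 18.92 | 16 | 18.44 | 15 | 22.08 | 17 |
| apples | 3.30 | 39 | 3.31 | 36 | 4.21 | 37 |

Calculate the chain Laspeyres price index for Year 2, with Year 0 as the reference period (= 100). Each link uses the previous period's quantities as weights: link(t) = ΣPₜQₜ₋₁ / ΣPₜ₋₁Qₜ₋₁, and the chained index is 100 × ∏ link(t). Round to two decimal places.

128.79

Link Year 0→Year 1:
ΣP(Year 1)Q(Year 0) = 2.50×368 + 18.44×16 + 3.31×39 = 920 + 295.04 + 129.09 = 1344.13
ΣP(Year 0)Q(Year 0) = 2.16×368 + 18.92×16 + 3.30×39 = 794.88 + 302.72 + 128.7 = 1226.3
link = 1344.13/1226.3 = 1.096086
Link Year 1→Year 2:
ΣP(Year 2)Q(Year 1) = 2.88×309 + 22.08×15 + 4.21×36 = 889.92 + 331.2 + 151.56 = 1372.68
ΣP(Year 1)Q(Year 1) = 2.50×309 + 18.44×15 + 3.31×36 = 772.5 + 276.6 + 119.16 = 1168.26
link = 1372.68/1168.26 = 1.174978
Chained index = 100 × 1.096086 × 1.174978 = 128.7877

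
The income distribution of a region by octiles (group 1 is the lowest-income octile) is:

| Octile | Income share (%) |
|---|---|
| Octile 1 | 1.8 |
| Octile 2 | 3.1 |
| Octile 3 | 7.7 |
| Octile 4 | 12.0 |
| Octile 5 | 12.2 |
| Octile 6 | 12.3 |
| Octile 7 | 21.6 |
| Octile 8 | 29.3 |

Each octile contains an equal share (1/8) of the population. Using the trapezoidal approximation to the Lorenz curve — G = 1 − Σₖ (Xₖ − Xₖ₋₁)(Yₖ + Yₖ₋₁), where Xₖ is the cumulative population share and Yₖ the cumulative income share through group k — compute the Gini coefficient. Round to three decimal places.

0.374

Cumulative income shares Yₖ: 0.0180, 0.0490, 0.1260, 0.2460, 0.3680, 0.4910, 0.7070, 1.0000
Σ (Xₖ−Xₖ₋₁)(Yₖ+Yₖ₋₁) = (1/8)(0.0180+0.0000) + (1/8)(0.0490+0.0180) + (1/8)(0.1260+0.0490) + (1/8)(0.2460+0.1260) + (1/8)(0.3680+0.2460) + (1/8)(0.4910+0.3680) + (1/8)(0.7070+0.4910) + (1/8)(1.0000+0.7070)
  = 0.0023 + 0.0084 + 0.0219 + 0.0465 + 0.0767 + 0.1074 + 0.1497 + 0.2134 = 0.6262
G = 1 − 0.6262 = 0.3738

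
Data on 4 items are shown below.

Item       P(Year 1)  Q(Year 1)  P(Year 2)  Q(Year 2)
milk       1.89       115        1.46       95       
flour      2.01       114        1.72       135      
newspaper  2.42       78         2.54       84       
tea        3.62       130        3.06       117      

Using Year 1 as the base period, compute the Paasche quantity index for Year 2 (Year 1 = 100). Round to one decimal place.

Paasche quantity index uses current-period prices as weights.
ΣP(Year 2)·Q(Year 2) = 1.46×95 + 1.72×135 + 2.54×84 + 3.06×117 = 138.7 + 232.2 + 213.36 + 358.02 = 942.28
ΣP(Year 2)·Q(Year 1) = 1.46×115 + 1.72×114 + 2.54×78 + 3.06×130 = 167.9 + 196.08 + 198.12 + 397.8 = 959.9
Index = 942.28 / 959.9 × 100 = 98.1644

98.2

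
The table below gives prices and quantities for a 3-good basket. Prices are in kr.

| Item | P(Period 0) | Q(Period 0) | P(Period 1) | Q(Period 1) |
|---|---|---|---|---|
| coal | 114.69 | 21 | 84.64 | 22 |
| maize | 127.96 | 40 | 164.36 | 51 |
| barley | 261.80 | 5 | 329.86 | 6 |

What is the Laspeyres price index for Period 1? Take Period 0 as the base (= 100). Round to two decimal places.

Laspeyres price index uses base-period quantities as weights.
ΣP(Period 1)·Q(Period 0) = 84.64×21 + 164.36×40 + 329.86×5 = 1777.44 + 6574.4 + 1649.3 = 10001.14
ΣP(Period 0)·Q(Period 0) = 114.69×21 + 127.96×40 + 261.80×5 = 2408.49 + 5118.4 + 1309 = 8835.89
Index = 10001.14 / 8835.89 × 100 = 113.1877

113.19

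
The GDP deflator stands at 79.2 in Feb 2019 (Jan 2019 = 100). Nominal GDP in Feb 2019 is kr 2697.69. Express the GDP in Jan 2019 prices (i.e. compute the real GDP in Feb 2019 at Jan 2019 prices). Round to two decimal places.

3406.17

Real = Nominal ÷ (Index/100) = 2697.69 ÷ (79.2/100)
     = 2697.69 ÷ 0.792 = 3406.1742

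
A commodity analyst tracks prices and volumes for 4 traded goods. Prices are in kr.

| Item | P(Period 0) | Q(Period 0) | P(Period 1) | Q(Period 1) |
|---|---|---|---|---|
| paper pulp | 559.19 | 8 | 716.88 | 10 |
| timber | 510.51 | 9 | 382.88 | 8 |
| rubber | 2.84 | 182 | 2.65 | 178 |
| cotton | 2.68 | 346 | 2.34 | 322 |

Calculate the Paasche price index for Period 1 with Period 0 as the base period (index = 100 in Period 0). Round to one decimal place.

103.7

Paasche price index uses current-period quantities as weights.
ΣP(Period 1)·Q(Period 1) = 716.88×10 + 382.88×8 + 2.65×178 + 2.34×322 = 7168.8 + 3063.04 + 471.7 + 753.48 = 11457.02
ΣP(Period 0)·Q(Period 1) = 559.19×10 + 510.51×8 + 2.84×178 + 2.68×322 = 5591.9 + 4084.08 + 505.52 + 862.96 = 11044.46
Index = 11457.02 / 11044.46 × 100 = 103.7354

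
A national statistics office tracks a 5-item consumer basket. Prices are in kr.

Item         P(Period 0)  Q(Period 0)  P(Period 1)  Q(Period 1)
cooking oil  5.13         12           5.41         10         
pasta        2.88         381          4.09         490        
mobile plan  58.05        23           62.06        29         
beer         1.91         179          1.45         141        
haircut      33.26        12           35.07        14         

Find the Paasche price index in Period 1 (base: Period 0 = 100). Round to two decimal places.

117.33

Paasche price index uses current-period quantities as weights.
ΣP(Period 1)·Q(Period 1) = 5.41×10 + 4.09×490 + 62.06×29 + 1.45×141 + 35.07×14 = 54.1 + 2004.1 + 1799.74 + 204.45 + 490.98 = 4553.37
ΣP(Period 0)·Q(Period 1) = 5.13×10 + 2.88×490 + 58.05×29 + 1.91×141 + 33.26×14 = 51.3 + 1411.2 + 1683.45 + 269.31 + 465.64 = 3880.9
Index = 4553.37 / 3880.9 × 100 = 117.3277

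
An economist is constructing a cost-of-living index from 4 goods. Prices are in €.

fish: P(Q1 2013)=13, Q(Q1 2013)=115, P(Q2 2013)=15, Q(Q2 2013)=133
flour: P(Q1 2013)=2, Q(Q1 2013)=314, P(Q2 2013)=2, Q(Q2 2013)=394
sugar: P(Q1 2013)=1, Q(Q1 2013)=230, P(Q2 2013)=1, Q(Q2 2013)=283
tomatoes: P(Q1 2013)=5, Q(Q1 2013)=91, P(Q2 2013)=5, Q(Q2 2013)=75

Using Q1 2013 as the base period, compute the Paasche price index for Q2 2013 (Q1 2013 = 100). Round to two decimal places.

Paasche price index uses current-period quantities as weights.
ΣP(Q2 2013)·Q(Q2 2013) = 15×133 + 2×394 + 1×283 + 5×75 = 1995 + 788 + 283 + 375 = 3441
ΣP(Q1 2013)·Q(Q2 2013) = 13×133 + 2×394 + 1×283 + 5×75 = 1729 + 788 + 283 + 375 = 3175
Index = 3441 / 3175 × 100 = 108.3780

108.38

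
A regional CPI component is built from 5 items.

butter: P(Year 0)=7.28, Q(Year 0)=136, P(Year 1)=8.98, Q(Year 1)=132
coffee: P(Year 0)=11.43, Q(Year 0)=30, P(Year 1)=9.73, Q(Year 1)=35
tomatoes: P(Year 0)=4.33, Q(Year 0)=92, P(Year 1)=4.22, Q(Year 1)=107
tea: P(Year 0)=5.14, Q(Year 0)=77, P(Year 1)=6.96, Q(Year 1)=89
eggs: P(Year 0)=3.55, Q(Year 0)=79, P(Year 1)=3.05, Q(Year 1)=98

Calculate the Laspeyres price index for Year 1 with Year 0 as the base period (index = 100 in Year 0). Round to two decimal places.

Laspeyres price index uses base-period quantities as weights.
ΣP(Year 1)·Q(Year 0) = 8.98×136 + 9.73×30 + 4.22×92 + 6.96×77 + 3.05×79 = 1221.28 + 291.9 + 388.24 + 535.92 + 240.95 = 2678.29
ΣP(Year 0)·Q(Year 0) = 7.28×136 + 11.43×30 + 4.33×92 + 5.14×77 + 3.55×79 = 990.08 + 342.9 + 398.36 + 395.78 + 280.45 = 2407.57
Index = 2678.29 / 2407.57 × 100 = 111.2445

111.24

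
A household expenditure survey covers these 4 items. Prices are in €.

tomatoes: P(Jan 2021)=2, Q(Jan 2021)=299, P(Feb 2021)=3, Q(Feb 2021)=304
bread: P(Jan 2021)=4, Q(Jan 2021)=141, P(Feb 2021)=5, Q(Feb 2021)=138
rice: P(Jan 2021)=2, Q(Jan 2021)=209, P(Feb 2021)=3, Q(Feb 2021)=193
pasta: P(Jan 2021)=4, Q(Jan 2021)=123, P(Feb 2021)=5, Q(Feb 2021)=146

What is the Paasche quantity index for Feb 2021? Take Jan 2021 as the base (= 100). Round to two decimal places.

Paasche quantity index uses current-period prices as weights.
ΣP(Feb 2021)·Q(Feb 2021) = 3×304 + 5×138 + 3×193 + 5×146 = 912 + 690 + 579 + 730 = 2911
ΣP(Feb 2021)·Q(Jan 2021) = 3×299 + 5×141 + 3×209 + 5×123 = 897 + 705 + 627 + 615 = 2844
Index = 2911 / 2844 × 100 = 102.3558

102.36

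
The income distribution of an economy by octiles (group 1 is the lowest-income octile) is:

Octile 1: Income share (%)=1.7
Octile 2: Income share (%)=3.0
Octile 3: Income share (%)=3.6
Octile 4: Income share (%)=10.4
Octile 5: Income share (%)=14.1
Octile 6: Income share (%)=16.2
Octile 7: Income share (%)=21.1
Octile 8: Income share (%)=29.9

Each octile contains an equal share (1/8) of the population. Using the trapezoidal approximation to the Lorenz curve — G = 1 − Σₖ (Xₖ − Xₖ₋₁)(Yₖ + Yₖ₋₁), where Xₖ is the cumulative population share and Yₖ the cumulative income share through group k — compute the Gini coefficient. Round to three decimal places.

0.412

Cumulative income shares Yₖ: 0.0170, 0.0470, 0.0830, 0.1870, 0.3280, 0.4900, 0.7010, 1.0000
Σ (Xₖ−Xₖ₋₁)(Yₖ+Yₖ₋₁) = (1/8)(0.0170+0.0000) + (1/8)(0.0470+0.0170) + (1/8)(0.0830+0.0470) + (1/8)(0.1870+0.0830) + (1/8)(0.3280+0.1870) + (1/8)(0.4900+0.3280) + (1/8)(0.7010+0.4900) + (1/8)(1.0000+0.7010)
  = 0.0021 + 0.0080 + 0.0163 + 0.0338 + 0.0644 + 0.1022 + 0.1489 + 0.2126 = 0.5883
G = 1 − 0.5883 = 0.4117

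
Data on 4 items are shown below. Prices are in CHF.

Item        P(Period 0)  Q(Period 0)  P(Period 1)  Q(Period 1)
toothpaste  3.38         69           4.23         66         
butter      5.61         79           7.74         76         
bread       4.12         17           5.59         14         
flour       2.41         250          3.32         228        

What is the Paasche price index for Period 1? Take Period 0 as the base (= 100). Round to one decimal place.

Paasche price index uses current-period quantities as weights.
ΣP(Period 1)·Q(Period 1) = 4.23×66 + 7.74×76 + 5.59×14 + 3.32×228 = 279.18 + 588.24 + 78.26 + 756.96 = 1702.64
ΣP(Period 0)·Q(Period 1) = 3.38×66 + 5.61×76 + 4.12×14 + 2.41×228 = 223.08 + 426.36 + 57.68 + 549.48 = 1256.6
Index = 1702.64 / 1256.6 × 100 = 135.4958

135.5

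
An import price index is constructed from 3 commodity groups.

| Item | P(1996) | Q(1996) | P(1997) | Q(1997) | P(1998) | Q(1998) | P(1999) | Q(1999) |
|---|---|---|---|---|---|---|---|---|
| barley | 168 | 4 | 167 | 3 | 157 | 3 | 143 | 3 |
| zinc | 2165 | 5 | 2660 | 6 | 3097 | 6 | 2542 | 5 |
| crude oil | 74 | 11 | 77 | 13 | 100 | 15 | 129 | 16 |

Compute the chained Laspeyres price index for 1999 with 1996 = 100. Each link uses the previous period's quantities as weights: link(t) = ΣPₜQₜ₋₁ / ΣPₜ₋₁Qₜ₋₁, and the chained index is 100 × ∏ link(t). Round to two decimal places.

Link 1996→1997:
ΣP(1997)Q(1996) = 167×4 + 2660×5 + 77×11 = 668 + 13300 + 847 = 14815
ΣP(1996)Q(1996) = 168×4 + 2165×5 + 74×11 = 672 + 10825 + 814 = 12311
link = 14815/12311 = 1.203395
Link 1997→1998:
ΣP(1998)Q(1997) = 157×3 + 3097×6 + 100×13 = 471 + 18582 + 1300 = 20353
ΣP(1997)Q(1997) = 167×3 + 2660×6 + 77×13 = 501 + 15960 + 1001 = 17462
link = 20353/17462 = 1.165560
Link 1998→1999:
ΣP(1999)Q(1998) = 143×3 + 2542×6 + 129×15 = 429 + 15252 + 1935 = 17616
ΣP(1998)Q(1998) = 157×3 + 3097×6 + 100×15 = 471 + 18582 + 1500 = 20553
link = 17616/20553 = 0.857101
Chained index = 100 × 1.203395 × 1.165560 × 0.857101 = 120.2195

120.22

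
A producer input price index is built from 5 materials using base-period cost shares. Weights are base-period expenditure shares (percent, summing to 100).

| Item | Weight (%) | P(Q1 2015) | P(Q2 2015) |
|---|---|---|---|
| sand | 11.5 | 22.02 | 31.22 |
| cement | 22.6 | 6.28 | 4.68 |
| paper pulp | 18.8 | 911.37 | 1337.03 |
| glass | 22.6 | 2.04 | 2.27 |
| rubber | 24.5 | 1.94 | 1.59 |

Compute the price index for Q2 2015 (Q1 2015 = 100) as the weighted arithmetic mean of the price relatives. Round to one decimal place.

sand: 11.5 × (31.22/22.02) = 11.5 × 1.417802 = 16.3047
cement: 22.6 × (4.68/6.28) = 22.6 × 0.745223 = 16.8420
paper pulp: 18.8 × (1337.03/911.37) = 18.8 × 1.467055 = 27.5806
glass: 22.6 × (2.27/2.04) = 22.6 × 1.112745 = 25.1480
rubber: 24.5 × (1.59/1.94) = 24.5 × 0.819588 = 20.0799
Index = Σ wᵢ·(p₁ᵢ/p₀ᵢ) = 16.3047 + 16.8420 + 27.5806 + 25.1480 + 20.0799 = 105.9553

106.0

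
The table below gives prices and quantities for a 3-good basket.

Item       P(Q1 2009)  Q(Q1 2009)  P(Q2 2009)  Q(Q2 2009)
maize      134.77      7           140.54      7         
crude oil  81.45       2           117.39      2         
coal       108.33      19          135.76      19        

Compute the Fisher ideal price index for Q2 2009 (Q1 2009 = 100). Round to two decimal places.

120.02

Laspeyres component (base-period weights):
ΣP(Q2 2009)Q(Q1 2009) = 140.54×7 + 117.39×2 + 135.76×19 = 983.78 + 234.78 + 2579.44 = 3798
ΣP(Q1 2009)Q(Q1 2009) = 134.77×7 + 81.45×2 + 108.33×19 = 943.39 + 162.9 + 2058.27 = 3164.56
L = 3798 / 3164.56 × 100 = 120.0167
Paasche component (current-period weights):
ΣP(Q2 2009)Q(Q2 2009) = 140.54×7 + 117.39×2 + 135.76×19 = 983.78 + 234.78 + 2579.44 = 3798
ΣP(Q1 2009)Q(Q2 2009) = 134.77×7 + 81.45×2 + 108.33×19 = 943.39 + 162.9 + 2058.27 = 3164.56
P = 3798 / 3164.56 × 100 = 120.0167
Fisher = √(L × P) = √(120.0167 × 120.0167) = 120.0167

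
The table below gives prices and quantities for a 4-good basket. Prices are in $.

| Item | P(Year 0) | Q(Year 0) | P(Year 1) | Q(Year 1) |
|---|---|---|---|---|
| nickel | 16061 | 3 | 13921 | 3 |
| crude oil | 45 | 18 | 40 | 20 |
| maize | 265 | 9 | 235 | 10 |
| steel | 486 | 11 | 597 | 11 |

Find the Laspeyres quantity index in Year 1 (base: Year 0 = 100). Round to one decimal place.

Laspeyres quantity index uses base-period prices as weights.
ΣP(Year 0)·Q(Year 1) = 16061×3 + 45×20 + 265×10 + 486×11 = 48183 + 900 + 2650 + 5346 = 57079
ΣP(Year 0)·Q(Year 0) = 16061×3 + 45×18 + 265×9 + 486×11 = 48183 + 810 + 2385 + 5346 = 56724
Index = 57079 / 56724 × 100 = 100.6258

100.6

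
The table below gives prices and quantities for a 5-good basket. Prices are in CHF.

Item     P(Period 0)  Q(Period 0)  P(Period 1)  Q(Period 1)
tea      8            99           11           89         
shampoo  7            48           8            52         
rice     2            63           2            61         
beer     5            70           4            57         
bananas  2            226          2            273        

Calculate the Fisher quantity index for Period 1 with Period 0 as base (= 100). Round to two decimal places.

98.49

Laspeyres component (base-period weights):
ΣP(Period 0)Q(Period 1) = 8×89 + 7×52 + 2×61 + 5×57 + 2×273 = 712 + 364 + 122 + 285 + 546 = 2029
ΣP(Period 0)Q(Period 0) = 8×99 + 7×48 + 2×63 + 5×70 + 2×226 = 792 + 336 + 126 + 350 + 452 = 2056
L = 2029 / 2056 × 100 = 98.6868
Paasche component (current-period weights):
ΣP(Period 1)Q(Period 1) = 11×89 + 8×52 + 2×61 + 4×57 + 2×273 = 979 + 416 + 122 + 228 + 546 = 2291
ΣP(Period 1)Q(Period 0) = 11×99 + 8×48 + 2×63 + 4×70 + 2×226 = 1089 + 384 + 126 + 280 + 452 = 2331
P = 2291 / 2331 × 100 = 98.2840
Fisher = √(L × P) = √(98.6868 × 98.2840) = 98.4852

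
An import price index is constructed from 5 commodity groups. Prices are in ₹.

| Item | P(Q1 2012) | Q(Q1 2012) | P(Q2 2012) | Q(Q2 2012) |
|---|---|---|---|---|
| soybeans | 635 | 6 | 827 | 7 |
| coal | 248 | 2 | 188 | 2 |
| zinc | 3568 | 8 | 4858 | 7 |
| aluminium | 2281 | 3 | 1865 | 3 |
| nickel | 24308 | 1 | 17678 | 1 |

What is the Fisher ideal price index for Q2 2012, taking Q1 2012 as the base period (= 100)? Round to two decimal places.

Laspeyres component (base-period weights):
ΣP(Q2 2012)Q(Q1 2012) = 827×6 + 188×2 + 4858×8 + 1865×3 + 17678×1 = 4962 + 376 + 38864 + 5595 + 17678 = 67475
ΣP(Q1 2012)Q(Q1 2012) = 635×6 + 248×2 + 3568×8 + 2281×3 + 24308×1 = 3810 + 496 + 28544 + 6843 + 24308 = 64001
L = 67475 / 64001 × 100 = 105.4280
Paasche component (current-period weights):
ΣP(Q2 2012)Q(Q2 2012) = 827×7 + 188×2 + 4858×7 + 1865×3 + 17678×1 = 5789 + 376 + 34006 + 5595 + 17678 = 63444
ΣP(Q1 2012)Q(Q2 2012) = 635×7 + 248×2 + 3568×7 + 2281×3 + 24308×1 = 4445 + 496 + 24976 + 6843 + 24308 = 61068
P = 63444 / 61068 × 100 = 103.8907
Fisher = √(L × P) = √(105.4280 × 103.8907) = 104.6566

104.66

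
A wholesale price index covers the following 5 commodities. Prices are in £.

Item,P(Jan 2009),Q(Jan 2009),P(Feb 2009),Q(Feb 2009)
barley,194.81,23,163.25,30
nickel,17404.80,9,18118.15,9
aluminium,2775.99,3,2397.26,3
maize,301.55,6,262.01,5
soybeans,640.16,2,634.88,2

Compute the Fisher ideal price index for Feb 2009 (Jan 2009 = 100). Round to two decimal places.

Laspeyres component (base-period weights):
ΣP(Feb 2009)Q(Jan 2009) = 163.25×23 + 18118.15×9 + 2397.26×3 + 262.01×6 + 634.88×2 = 3754.75 + 163063.35 + 7191.78 + 1572.06 + 1269.76 = 176851.7
ΣP(Jan 2009)Q(Jan 2009) = 194.81×23 + 17404.80×9 + 2775.99×3 + 301.55×6 + 640.16×2 = 4480.63 + 156643.2 + 8327.97 + 1809.3 + 1280.32 = 172541.42
L = 176851.7 / 172541.42 × 100 = 102.4981
Paasche component (current-period weights):
ΣP(Feb 2009)Q(Feb 2009) = 163.25×30 + 18118.15×9 + 2397.26×3 + 262.01×5 + 634.88×2 = 4897.5 + 163063.35 + 7191.78 + 1310.05 + 1269.76 = 177732.44
ΣP(Jan 2009)Q(Feb 2009) = 194.81×30 + 17404.80×9 + 2775.99×3 + 301.55×5 + 640.16×2 = 5844.3 + 156643.2 + 8327.97 + 1507.75 + 1280.32 = 173603.54
P = 177732.44 / 173603.54 × 100 = 102.3784
Fisher = √(L × P) = √(102.4981 × 102.3784) = 102.4382

102.44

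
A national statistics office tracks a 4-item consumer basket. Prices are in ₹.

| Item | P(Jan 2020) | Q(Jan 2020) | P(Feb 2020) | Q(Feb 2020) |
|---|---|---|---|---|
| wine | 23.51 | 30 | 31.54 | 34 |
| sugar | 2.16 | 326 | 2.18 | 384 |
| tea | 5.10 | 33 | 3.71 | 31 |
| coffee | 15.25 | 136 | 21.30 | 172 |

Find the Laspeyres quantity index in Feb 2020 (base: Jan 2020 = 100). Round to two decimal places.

Laspeyres quantity index uses base-period prices as weights.
ΣP(Jan 2020)·Q(Feb 2020) = 23.51×34 + 2.16×384 + 5.10×31 + 15.25×172 = 799.34 + 829.44 + 158.1 + 2623 = 4409.88
ΣP(Jan 2020)·Q(Jan 2020) = 23.51×30 + 2.16×326 + 5.10×33 + 15.25×136 = 705.3 + 704.16 + 168.3 + 2074 = 3651.76
Index = 4409.88 / 3651.76 × 100 = 120.7604

120.76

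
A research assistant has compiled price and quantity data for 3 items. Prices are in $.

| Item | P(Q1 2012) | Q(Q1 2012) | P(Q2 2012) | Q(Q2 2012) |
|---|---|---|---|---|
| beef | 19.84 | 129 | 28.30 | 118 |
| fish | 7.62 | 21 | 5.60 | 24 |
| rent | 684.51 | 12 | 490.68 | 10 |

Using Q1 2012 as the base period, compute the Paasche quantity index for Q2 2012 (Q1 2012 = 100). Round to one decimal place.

Paasche quantity index uses current-period prices as weights.
ΣP(Q2 2012)·Q(Q2 2012) = 28.30×118 + 5.60×24 + 490.68×10 = 3339.4 + 134.4 + 4906.8 = 8380.6
ΣP(Q2 2012)·Q(Q1 2012) = 28.30×129 + 5.60×21 + 490.68×12 = 3650.7 + 117.6 + 5888.16 = 9656.46
Index = 8380.6 / 9656.46 × 100 = 86.7875

86.8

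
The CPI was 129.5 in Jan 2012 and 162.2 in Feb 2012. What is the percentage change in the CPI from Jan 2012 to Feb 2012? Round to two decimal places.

Change = (162.2 − 129.5) / 129.5 × 100
       = 32.7 / 129.5 × 100 = 25.2510%

25.25%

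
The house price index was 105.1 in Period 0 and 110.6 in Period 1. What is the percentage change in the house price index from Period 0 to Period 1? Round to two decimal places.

5.23%

Change = (110.6 − 105.1) / 105.1 × 100
       = 5.5 / 105.1 × 100 = 5.2331%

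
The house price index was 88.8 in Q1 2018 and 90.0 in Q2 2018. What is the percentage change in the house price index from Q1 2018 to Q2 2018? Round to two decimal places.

Change = (90.0 − 88.8) / 88.8 × 100
       = 1.2 / 88.8 × 100 = 1.3514%

1.35%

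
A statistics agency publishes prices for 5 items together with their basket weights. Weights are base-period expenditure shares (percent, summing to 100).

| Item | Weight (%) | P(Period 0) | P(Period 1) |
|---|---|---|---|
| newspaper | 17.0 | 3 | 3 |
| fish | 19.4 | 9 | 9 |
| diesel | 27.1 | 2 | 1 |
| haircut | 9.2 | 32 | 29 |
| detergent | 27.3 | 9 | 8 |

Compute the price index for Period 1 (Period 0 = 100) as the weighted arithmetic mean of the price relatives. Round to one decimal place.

newspaper: 17.0 × (3/3) = 17.0 × 1.000000 = 17.0000
fish: 19.4 × (9/9) = 19.4 × 1.000000 = 19.4000
diesel: 27.1 × (1/2) = 27.1 × 0.500000 = 13.5500
haircut: 9.2 × (29/32) = 9.2 × 0.906250 = 8.3375
detergent: 27.3 × (8/9) = 27.3 × 0.888889 = 24.2667
Index = Σ wᵢ·(p₁ᵢ/p₀ᵢ) = 17.0000 + 19.4000 + 13.5500 + 8.3375 + 24.2667 = 82.5542

82.6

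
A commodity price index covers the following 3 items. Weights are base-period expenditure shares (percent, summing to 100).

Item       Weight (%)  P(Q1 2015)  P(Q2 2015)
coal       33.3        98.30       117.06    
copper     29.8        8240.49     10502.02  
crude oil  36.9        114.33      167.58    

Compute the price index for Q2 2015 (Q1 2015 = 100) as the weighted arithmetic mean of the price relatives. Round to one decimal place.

131.7

coal: 33.3 × (117.06/98.30) = 33.3 × 1.190844 = 39.6551
copper: 29.8 × (10502.02/8240.49) = 29.8 × 1.274441 = 37.9783
crude oil: 36.9 × (167.58/114.33) = 36.9 × 1.465757 = 54.0864
Index = Σ wᵢ·(p₁ᵢ/p₀ᵢ) = 39.6551 + 37.9783 + 54.0864 = 131.7199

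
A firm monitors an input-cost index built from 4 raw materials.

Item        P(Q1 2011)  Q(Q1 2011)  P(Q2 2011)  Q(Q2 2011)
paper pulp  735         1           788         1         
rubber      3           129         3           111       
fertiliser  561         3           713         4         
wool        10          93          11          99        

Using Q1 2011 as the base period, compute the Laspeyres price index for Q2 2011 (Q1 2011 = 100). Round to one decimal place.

116.1

Laspeyres price index uses base-period quantities as weights.
ΣP(Q2 2011)·Q(Q1 2011) = 788×1 + 3×129 + 713×3 + 11×93 = 788 + 387 + 2139 + 1023 = 4337
ΣP(Q1 2011)·Q(Q1 2011) = 735×1 + 3×129 + 561×3 + 10×93 = 735 + 387 + 1683 + 930 = 3735
Index = 4337 / 3735 × 100 = 116.1178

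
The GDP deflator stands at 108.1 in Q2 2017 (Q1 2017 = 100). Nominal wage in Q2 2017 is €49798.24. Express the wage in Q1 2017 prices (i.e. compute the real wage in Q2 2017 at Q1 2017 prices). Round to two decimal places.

46066.83

Real = Nominal ÷ (Index/100) = 49798.24 ÷ (108.1/100)
     = 49798.24 ÷ 1.081 = 46066.8270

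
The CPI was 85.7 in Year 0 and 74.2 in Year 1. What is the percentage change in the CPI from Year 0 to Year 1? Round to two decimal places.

Change = (74.2 − 85.7) / 85.7 × 100
       = -11.5 / 85.7 × 100 = -13.4189%

-13.42%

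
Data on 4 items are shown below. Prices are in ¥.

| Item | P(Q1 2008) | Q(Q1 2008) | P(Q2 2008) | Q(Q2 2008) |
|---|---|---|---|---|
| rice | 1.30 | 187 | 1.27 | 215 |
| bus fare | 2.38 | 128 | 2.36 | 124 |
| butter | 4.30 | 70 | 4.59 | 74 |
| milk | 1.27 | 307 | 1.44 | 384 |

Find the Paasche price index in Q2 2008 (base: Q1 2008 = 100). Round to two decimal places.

105.64

Paasche price index uses current-period quantities as weights.
ΣP(Q2 2008)·Q(Q2 2008) = 1.27×215 + 2.36×124 + 4.59×74 + 1.44×384 = 273.05 + 292.64 + 339.66 + 552.96 = 1458.31
ΣP(Q1 2008)·Q(Q2 2008) = 1.30×215 + 2.38×124 + 4.30×74 + 1.27×384 = 279.5 + 295.12 + 318.2 + 487.68 = 1380.5
Index = 1458.31 / 1380.5 × 100 = 105.6364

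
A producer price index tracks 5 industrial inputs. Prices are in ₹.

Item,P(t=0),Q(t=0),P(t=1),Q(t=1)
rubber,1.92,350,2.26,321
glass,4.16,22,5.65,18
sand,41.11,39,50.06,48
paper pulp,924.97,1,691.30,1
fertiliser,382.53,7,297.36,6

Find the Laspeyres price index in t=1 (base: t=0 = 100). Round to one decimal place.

Laspeyres price index uses base-period quantities as weights.
ΣP(t=1)·Q(t=0) = 2.26×350 + 5.65×22 + 50.06×39 + 691.30×1 + 297.36×7 = 791 + 124.3 + 1952.34 + 691.3 + 2081.52 = 5640.46
ΣP(t=0)·Q(t=0) = 1.92×350 + 4.16×22 + 41.11×39 + 924.97×1 + 382.53×7 = 672 + 91.52 + 1603.29 + 924.97 + 2677.71 = 5969.49
Index = 5640.46 / 5969.49 × 100 = 94.4881

94.5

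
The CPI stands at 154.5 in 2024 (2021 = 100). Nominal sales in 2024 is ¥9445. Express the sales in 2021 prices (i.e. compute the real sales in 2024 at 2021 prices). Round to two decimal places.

6113.27

Real = Nominal ÷ (Index/100) = 9445 ÷ (154.5/100)
     = 9445 ÷ 1.545 = 6113.2686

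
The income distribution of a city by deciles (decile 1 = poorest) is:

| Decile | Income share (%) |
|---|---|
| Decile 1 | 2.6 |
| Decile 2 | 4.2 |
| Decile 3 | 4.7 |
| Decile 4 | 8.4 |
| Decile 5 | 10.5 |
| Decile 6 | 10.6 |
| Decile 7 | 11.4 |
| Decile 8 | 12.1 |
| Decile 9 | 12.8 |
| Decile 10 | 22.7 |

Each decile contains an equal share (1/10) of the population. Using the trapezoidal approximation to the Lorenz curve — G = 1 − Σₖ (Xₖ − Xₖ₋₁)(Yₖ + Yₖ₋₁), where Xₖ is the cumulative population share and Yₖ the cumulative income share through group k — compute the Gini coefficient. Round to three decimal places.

Cumulative income shares Yₖ: 0.0260, 0.0680, 0.1150, 0.1990, 0.3040, 0.4100, 0.5240, 0.6450, 0.7730, 1.0000
Σ (Xₖ−Xₖ₋₁)(Yₖ+Yₖ₋₁) = (1/10)(0.0260+0.0000) + (1/10)(0.0680+0.0260) + (1/10)(0.1150+0.0680) + (1/10)(0.1990+0.1150) + (1/10)(0.3040+0.1990) + (1/10)(0.4100+0.3040) + (1/10)(0.5240+0.4100) + (1/10)(0.6450+0.5240) + (1/10)(0.7730+0.6450) + (1/10)(1.0000+0.7730)
  = 0.0026 + 0.0094 + 0.0183 + 0.0314 + 0.0503 + 0.0714 + 0.0934 + 0.1169 + 0.1418 + 0.1773 = 0.7128
G = 1 − 0.7128 = 0.2872

0.287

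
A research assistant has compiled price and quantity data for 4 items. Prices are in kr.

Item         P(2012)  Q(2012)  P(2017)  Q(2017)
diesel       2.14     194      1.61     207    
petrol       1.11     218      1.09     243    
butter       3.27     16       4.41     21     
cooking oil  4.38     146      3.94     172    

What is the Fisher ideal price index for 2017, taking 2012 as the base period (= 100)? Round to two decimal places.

88.90

Laspeyres component (base-period weights):
ΣP(2017)Q(2012) = 1.61×194 + 1.09×218 + 4.41×16 + 3.94×146 = 312.34 + 237.62 + 70.56 + 575.24 = 1195.76
ΣP(2012)Q(2012) = 2.14×194 + 1.11×218 + 3.27×16 + 4.38×146 = 415.16 + 241.98 + 52.32 + 639.48 = 1348.94
L = 1195.76 / 1348.94 × 100 = 88.6444
Paasche component (current-period weights):
ΣP(2017)Q(2017) = 1.61×207 + 1.09×243 + 4.41×21 + 3.94×172 = 333.27 + 264.87 + 92.61 + 677.68 = 1368.43
ΣP(2012)Q(2017) = 2.14×207 + 1.11×243 + 3.27×21 + 4.38×172 = 442.98 + 269.73 + 68.67 + 753.36 = 1534.74
P = 1368.43 / 1534.74 × 100 = 89.1636
Fisher = √(L × P) = √(88.6444 × 89.1636) = 88.9036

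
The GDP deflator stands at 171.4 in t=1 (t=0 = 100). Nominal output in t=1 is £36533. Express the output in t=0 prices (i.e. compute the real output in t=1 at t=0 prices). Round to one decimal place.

Real = Nominal ÷ (Index/100) = 36533 ÷ (171.4/100)
     = 36533 ÷ 1.714 = 21314.4691

21314.5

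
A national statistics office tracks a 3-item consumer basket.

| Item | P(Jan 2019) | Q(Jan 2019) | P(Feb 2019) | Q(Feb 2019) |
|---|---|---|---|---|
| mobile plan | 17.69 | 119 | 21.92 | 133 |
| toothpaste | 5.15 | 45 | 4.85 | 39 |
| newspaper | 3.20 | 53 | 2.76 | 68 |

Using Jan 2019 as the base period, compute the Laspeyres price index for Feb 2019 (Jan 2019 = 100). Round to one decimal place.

Laspeyres price index uses base-period quantities as weights.
ΣP(Feb 2019)·Q(Jan 2019) = 21.92×119 + 4.85×45 + 2.76×53 = 2608.48 + 218.25 + 146.28 = 2973.01
ΣP(Jan 2019)·Q(Jan 2019) = 17.69×119 + 5.15×45 + 3.20×53 = 2105.11 + 231.75 + 169.6 = 2506.46
Index = 2973.01 / 2506.46 × 100 = 118.6139

118.6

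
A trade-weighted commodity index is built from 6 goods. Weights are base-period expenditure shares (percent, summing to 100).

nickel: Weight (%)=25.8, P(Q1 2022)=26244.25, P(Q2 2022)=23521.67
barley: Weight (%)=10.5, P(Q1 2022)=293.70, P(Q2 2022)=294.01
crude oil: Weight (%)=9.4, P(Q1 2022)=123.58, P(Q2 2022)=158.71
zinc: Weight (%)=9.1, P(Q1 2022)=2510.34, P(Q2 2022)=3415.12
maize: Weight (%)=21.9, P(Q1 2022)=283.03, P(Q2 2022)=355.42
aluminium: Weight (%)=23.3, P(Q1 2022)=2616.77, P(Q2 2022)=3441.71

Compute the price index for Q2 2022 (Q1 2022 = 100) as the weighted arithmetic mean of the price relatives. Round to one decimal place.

116.2

nickel: 25.8 × (23521.67/26244.25) = 25.8 × 0.896260 = 23.1235
barley: 10.5 × (294.01/293.70) = 10.5 × 1.001055 = 10.5111
crude oil: 9.4 × (158.71/123.58) = 9.4 × 1.284269 = 12.0721
zinc: 9.1 × (3415.12/2510.34) = 9.1 × 1.360421 = 12.3798
maize: 21.9 × (355.42/283.03) = 21.9 × 1.255768 = 27.5013
aluminium: 23.3 × (3441.71/2616.77) = 23.3 × 1.315251 = 30.6454
Index = Σ wᵢ·(p₁ᵢ/p₀ᵢ) = 23.1235 + 10.5111 + 12.0721 + 12.3798 + 27.5013 + 30.6454 = 116.2332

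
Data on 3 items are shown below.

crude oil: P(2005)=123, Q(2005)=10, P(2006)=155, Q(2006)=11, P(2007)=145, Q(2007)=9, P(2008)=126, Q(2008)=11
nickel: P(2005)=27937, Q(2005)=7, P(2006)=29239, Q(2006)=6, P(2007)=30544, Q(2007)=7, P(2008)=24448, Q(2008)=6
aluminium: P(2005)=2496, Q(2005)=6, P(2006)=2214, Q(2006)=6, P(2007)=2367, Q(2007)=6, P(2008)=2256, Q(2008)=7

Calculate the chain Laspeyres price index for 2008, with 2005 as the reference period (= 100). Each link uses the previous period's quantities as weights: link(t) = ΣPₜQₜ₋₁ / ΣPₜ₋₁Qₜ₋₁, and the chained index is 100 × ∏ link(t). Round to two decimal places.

Link 2005→2006:
ΣP(2006)Q(2005) = 155×10 + 29239×7 + 2214×6 = 1550 + 204673 + 13284 = 219507
ΣP(2005)Q(2005) = 123×10 + 27937×7 + 2496×6 = 1230 + 195559 + 14976 = 211765
link = 219507/211765 = 1.036559
Link 2006→2007:
ΣP(2007)Q(2006) = 145×11 + 30544×6 + 2367×6 = 1595 + 183264 + 14202 = 199061
ΣP(2006)Q(2006) = 155×11 + 29239×6 + 2214×6 = 1705 + 175434 + 13284 = 190423
link = 199061/190423 = 1.045362
Link 2007→2008:
ΣP(2008)Q(2007) = 126×9 + 24448×7 + 2256×6 = 1134 + 171136 + 13536 = 185806
ΣP(2007)Q(2007) = 145×9 + 30544×7 + 2367×6 = 1305 + 213808 + 14202 = 229315
link = 185806/229315 = 0.810265
Chained index = 100 × 1.036559 × 1.045362 × 0.810265 = 87.7987

87.80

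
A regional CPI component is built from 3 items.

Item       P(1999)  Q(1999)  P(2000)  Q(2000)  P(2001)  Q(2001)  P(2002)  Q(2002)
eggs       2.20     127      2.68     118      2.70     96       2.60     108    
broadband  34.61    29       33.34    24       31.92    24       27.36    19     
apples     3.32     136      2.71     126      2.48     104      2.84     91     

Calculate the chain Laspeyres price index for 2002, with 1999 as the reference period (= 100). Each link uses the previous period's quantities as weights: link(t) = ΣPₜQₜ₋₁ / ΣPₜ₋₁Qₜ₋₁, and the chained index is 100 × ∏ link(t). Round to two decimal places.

Link 1999→2000:
ΣP(2000)Q(1999) = 2.68×127 + 33.34×29 + 2.71×136 = 340.36 + 966.86 + 368.56 = 1675.78
ΣP(1999)Q(1999) = 2.20×127 + 34.61×29 + 3.32×136 = 279.4 + 1003.69 + 451.52 = 1734.61
link = 1675.78/1734.61 = 0.966085
Link 2000→2001:
ΣP(2001)Q(2000) = 2.70×118 + 31.92×24 + 2.48×126 = 318.6 + 766.08 + 312.48 = 1397.16
ΣP(2000)Q(2000) = 2.68×118 + 33.34×24 + 2.71×126 = 316.24 + 800.16 + 341.46 = 1457.86
link = 1397.16/1457.86 = 0.958364
Link 2001→2002:
ΣP(2002)Q(2001) = 2.60×96 + 27.36×24 + 2.84×104 = 249.6 + 656.64 + 295.36 = 1201.6
ΣP(2001)Q(2001) = 2.70×96 + 31.92×24 + 2.48×104 = 259.2 + 766.08 + 257.92 = 1283.2
link = 1201.6/1283.2 = 0.936409
Chained index = 100 × 0.966085 × 0.958364 × 0.936409 = 86.6984

86.70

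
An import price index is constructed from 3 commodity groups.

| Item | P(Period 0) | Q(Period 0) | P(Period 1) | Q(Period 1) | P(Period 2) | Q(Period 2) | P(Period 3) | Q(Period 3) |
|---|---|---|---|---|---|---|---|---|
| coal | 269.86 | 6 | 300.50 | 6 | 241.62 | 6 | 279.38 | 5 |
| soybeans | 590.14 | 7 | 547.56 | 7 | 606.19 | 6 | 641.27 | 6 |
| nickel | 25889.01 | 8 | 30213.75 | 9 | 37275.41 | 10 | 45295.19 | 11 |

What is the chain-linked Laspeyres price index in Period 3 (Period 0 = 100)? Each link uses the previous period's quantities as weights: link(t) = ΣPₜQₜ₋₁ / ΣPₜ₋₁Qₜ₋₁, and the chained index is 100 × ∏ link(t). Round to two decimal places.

Link Period 0→Period 1:
ΣP(Period 1)Q(Period 0) = 300.50×6 + 547.56×7 + 30213.75×8 = 1803 + 3832.92 + 241710 = 247345.92
ΣP(Period 0)Q(Period 0) = 269.86×6 + 590.14×7 + 25889.01×8 = 1619.16 + 4130.98 + 207112.08 = 212862.22
link = 247345.92/212862.22 = 1.162000
Link Period 1→Period 2:
ΣP(Period 2)Q(Period 1) = 241.62×6 + 606.19×7 + 37275.41×9 = 1449.72 + 4243.33 + 335478.69 = 341171.74
ΣP(Period 1)Q(Period 1) = 300.50×6 + 547.56×7 + 30213.75×9 = 1803 + 3832.92 + 271923.75 = 277559.67
link = 341171.74/277559.67 = 1.229183
Link Period 2→Period 3:
ΣP(Period 3)Q(Period 2) = 279.38×6 + 641.27×6 + 45295.19×10 = 1676.28 + 3847.62 + 452951.9 = 458475.8
ΣP(Period 2)Q(Period 2) = 241.62×6 + 606.19×6 + 37275.41×10 = 1449.72 + 3637.14 + 372754.1 = 377840.96
link = 458475.8/377840.96 = 1.213409
Chained index = 100 × 1.162000 × 1.229183 × 1.213409 = 173.3126

173.31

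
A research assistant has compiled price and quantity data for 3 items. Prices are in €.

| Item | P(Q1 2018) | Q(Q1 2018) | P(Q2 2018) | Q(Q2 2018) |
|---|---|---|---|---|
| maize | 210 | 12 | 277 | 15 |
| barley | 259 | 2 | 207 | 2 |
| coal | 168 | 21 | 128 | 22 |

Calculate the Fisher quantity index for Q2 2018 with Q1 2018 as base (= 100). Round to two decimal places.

113.53

Laspeyres component (base-period weights):
ΣP(Q1 2018)Q(Q2 2018) = 210×15 + 259×2 + 168×22 = 3150 + 518 + 3696 = 7364
ΣP(Q1 2018)Q(Q1 2018) = 210×12 + 259×2 + 168×21 = 2520 + 518 + 3528 = 6566
L = 7364 / 6566 × 100 = 112.1535
Paasche component (current-period weights):
ΣP(Q2 2018)Q(Q2 2018) = 277×15 + 207×2 + 128×22 = 4155 + 414 + 2816 = 7385
ΣP(Q2 2018)Q(Q1 2018) = 277×12 + 207×2 + 128×21 = 3324 + 414 + 2688 = 6426
P = 7385 / 6426 × 100 = 114.9237
Fisher = √(L × P) = √(112.1535 × 114.9237) = 113.5302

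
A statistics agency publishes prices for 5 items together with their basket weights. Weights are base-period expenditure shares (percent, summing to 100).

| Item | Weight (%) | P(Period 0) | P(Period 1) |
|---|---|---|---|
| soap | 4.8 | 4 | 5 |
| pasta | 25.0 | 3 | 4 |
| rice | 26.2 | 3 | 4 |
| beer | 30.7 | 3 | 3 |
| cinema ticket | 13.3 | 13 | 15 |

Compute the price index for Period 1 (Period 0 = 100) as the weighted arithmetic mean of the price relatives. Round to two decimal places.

soap: 4.8 × (5/4) = 4.8 × 1.250000 = 6.0000
pasta: 25.0 × (4/3) = 25.0 × 1.333333 = 33.3333
rice: 26.2 × (4/3) = 26.2 × 1.333333 = 34.9333
beer: 30.7 × (3/3) = 30.7 × 1.000000 = 30.7000
cinema ticket: 13.3 × (15/13) = 13.3 × 1.153846 = 15.3462
Index = Σ wᵢ·(p₁ᵢ/p₀ᵢ) = 6.0000 + 33.3333 + 34.9333 + 30.7000 + 15.3462 = 120.3128

120.31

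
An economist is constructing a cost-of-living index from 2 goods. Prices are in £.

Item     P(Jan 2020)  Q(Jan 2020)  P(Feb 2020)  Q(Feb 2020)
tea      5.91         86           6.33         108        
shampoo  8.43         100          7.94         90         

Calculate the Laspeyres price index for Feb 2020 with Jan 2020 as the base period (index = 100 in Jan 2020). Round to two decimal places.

Laspeyres price index uses base-period quantities as weights.
ΣP(Feb 2020)·Q(Jan 2020) = 6.33×86 + 7.94×100 = 544.38 + 794 = 1338.38
ΣP(Jan 2020)·Q(Jan 2020) = 5.91×86 + 8.43×100 = 508.26 + 843 = 1351.26
Index = 1338.38 / 1351.26 × 100 = 99.0468

99.05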